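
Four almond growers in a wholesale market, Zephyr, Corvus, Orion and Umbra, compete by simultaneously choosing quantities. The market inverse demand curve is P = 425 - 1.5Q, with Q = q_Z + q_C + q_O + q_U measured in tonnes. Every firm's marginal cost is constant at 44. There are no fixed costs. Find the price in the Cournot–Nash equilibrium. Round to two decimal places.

Each firm earns π_i = (425 - 1.5Q)q_i - 44q_i.
First-order condition (treating rivals' output as given): 381 - 3q_i - (3/2)·Σ_{j≠i} q_j = 0.
With identical firms every q_j equals q_i, so Σ_{j≠i} q_j = 3q_i and 381 = (15/2)q_i, giving q_i = 254/5.
Total output Q = 1016/5, so price P = 425 - (3/2)·(1016/5) = 601/5.

120.20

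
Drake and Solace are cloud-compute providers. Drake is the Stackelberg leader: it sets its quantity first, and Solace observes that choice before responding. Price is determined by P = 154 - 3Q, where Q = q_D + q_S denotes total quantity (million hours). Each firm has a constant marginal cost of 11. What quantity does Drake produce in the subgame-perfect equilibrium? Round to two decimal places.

23.83

Solve by backward induction. Given q_D, the follower Solace maximises π_S = (154 - 3q_D - 3q_S)q_S - 11q_S.
Setting the follower's marginal profit to zero, 143 - 3q_D - 6q_S = 0, i.e. q_S = (143 - 3q_D)/6.
Drake substitutes q_S(q_D) into its own profit: π_D = q_D(154 - 3q_D - (143 - 3q_D)/2) - 11q_D = (165/2 - (3/2)q_D)q_D - 11q_D.
Leader FOC: 143/2 - 3q_D = 0, so q_D = 143/6.
Then q_S = (143 - 3·(143/6))/6 = 143/12.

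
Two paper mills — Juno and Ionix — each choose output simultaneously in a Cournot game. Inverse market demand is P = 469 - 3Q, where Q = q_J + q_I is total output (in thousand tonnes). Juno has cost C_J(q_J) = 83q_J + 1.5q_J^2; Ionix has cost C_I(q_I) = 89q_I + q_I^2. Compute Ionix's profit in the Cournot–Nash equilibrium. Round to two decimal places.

5156.61

Juno's profit: π_J = (469 - 3Q)q_J - (83q_J + (3/2)q_J²). Setting ∂π_J/∂q_J = 0: 386 - 9q_J - 3(q_I) = 0.
Ionix's first-order condition: 380 - 8q_I - 3(q_J) = 0.
Rearranging gives the reaction functions q_J = (386 - 3q_I)/9 and q_I = (380 - 3q_J)/8.
Substituting one into the other gives q_J = 1948/63 and q_I = 754/21.
Price P = 469 - 3·66.8254 = 268.5238.
Ionix's profit: 268.5238·(754/21) - 89·(754/21) - (754/21)² = 5156.6077.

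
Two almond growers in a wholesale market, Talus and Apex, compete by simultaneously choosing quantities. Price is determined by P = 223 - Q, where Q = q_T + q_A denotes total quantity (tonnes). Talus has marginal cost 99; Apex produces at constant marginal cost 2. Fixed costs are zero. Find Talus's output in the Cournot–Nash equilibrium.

Talus's profit: π_T = (223 - Q)q_T - (99q_T). Setting ∂π_T/∂q_T = 0: 124 - 2q_T - (q_A) = 0.
Apex's first-order condition: 221 - 2q_A - (q_T) = 0.
Best responses: q_T = (124 - q_A)/2, q_A = (221 - q_T)/2.
Substituting one into the other gives q_T = 9 and q_A = 106.

9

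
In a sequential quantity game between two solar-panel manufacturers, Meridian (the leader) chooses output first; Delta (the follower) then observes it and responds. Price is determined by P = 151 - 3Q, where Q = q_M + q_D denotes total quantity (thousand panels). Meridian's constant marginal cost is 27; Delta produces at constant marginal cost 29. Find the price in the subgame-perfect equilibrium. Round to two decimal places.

58.50

Solve by backward induction. Given q_M, the follower Delta maximises π_D = (151 - 3q_M - 3q_D)q_D - 29q_D.
∂π_D/∂q_D = 122 - 3q_M - 6q_D = 0 gives the reaction function q_D = (122 - 3q_M)/6.
The leader anticipates this reaction. Substituting into P = 151 - 3Q gives P = 90 - (3/2)q_M, so π_M = (90 - (3/2)q_M)q_M - 27q_M.
Leader FOC: 63 - 3q_M = 0, so q_M = 21.
Then q_D = (122 - 3·21)/6 = 59/6.
Total output Q = 185/6, so price P = 151 - 3·(185/6) = 117/2.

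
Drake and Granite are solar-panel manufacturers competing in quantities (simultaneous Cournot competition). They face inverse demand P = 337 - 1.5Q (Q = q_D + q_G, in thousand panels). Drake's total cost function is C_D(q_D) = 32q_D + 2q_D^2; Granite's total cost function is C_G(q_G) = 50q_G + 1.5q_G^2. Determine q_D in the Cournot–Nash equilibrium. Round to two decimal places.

Drake's profit: π_D = (337 - 1.5Q)q_D - (32q_D + 2q_D²). Setting ∂π_D/∂q_D = 0: 305 - 7q_D - (3/2)(q_G) = 0.
Granite's first-order condition: 287 - 6q_G - (3/2)(q_D) = 0.
Best responses: q_D = (305 - (3/2)q_G)/7, q_G = (287 - (3/2)q_D)/6.
Substituting one into the other gives q_D = 1866/53 and q_G = 39.0314.

35.21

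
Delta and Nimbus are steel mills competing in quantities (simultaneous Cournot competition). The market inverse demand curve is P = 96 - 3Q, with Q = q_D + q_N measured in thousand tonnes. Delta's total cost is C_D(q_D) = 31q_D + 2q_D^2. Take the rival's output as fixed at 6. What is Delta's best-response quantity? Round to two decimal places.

With the rival's output fixed at 6, Delta's profit is π_D = (96 - 3·6 - 3q_D)q_D - (31q_D + 2q_D²) = (78 - 3q_D)q_D - (31q_D + 2q_D²).
∂π_D/∂q_D = 47 - 10q_D = 0, so q_D = 47/10.

4.70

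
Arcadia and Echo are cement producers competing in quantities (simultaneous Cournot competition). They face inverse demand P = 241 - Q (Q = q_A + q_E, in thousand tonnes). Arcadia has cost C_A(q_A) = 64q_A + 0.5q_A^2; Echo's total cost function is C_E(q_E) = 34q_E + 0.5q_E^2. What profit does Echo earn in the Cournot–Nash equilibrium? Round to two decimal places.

4620.38

Arcadia's profit: π_A = (241 - Q)q_A - (64q_A + (1/2)q_A²). Setting ∂π_A/∂q_A = 0: 177 - 3q_A - (q_E) = 0.
Echo's first-order condition: 207 - 3q_E - (q_A) = 0.
So q_A = (177 - q_E)/3 and q_E = (207 - q_A)/3.
Solving the pair: q_A = 81/2, q_E = 111/2.
Price P = 241 - 96 = 145.
Echo's profit: 145·(111/2) - 34·(111/2) - (1/2)(111/2)² = 4620.3750.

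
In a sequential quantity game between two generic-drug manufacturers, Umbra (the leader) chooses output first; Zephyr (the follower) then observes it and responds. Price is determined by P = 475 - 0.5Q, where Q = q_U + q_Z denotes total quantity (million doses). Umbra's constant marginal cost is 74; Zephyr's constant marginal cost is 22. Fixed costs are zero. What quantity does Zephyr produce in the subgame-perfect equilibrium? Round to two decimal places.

Solve by backward induction. Given q_U, the follower Zephyr maximises π_Z = (475 - (1/2)q_U - (1/2)q_Z)q_Z - 22q_Z.
∂π_Z/∂q_Z = 453 - (1/2)q_U - q_Z = 0 gives the reaction function q_Z = (453 - (1/2)q_U).
Umbra substitutes q_Z(q_U) into its own profit: π_U = q_U(475 - (1/2)q_U - (453 - (1/2)q_U)/2) - 74q_U = (497/2 - (1/4)q_U)q_U - 74q_U.
Maximising: ∂π_U/∂q_U = 349/2 - (1/2)q_U = 0, giving q_U = 349.
Then q_Z = (453 - (1/2)·349) = 557/2.

278.50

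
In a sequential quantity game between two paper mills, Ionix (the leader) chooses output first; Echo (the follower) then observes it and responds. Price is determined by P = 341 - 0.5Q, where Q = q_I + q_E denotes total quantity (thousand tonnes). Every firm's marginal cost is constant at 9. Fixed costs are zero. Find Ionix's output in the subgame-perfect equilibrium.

The follower Echo best-responds to any q_I: π_E = (341 - 0.5Q)q_E - 9q_E.
∂π_E/∂q_E = 332 - (1/2)q_I - q_E = 0 gives the reaction function q_E = (332 - (1/2)q_I).
Ionix substitutes q_E(q_I) into its own profit: π_I = q_I(341 - (1/2)q_I - (332 - (1/2)q_I)/2) - 9q_I = (175 - (1/4)q_I)q_I - 9q_I.
Leader FOC: 166 - (1/2)q_I = 0, so q_I = 332.
Then q_E = (332 - (1/2)·332) = 166.

332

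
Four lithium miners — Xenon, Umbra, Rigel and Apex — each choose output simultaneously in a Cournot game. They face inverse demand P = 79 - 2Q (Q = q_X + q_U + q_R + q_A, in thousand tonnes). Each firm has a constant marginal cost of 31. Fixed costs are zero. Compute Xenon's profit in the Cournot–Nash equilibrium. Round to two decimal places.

46.08

Each firm earns π_i = (79 - 2Q)q_i - 31q_i.
Setting ∂π_i/∂q_i = 0 with rivals' quantities fixed: 48 - 4q_i - 2·Σ_{j≠i} q_j = 0.
By symmetry each firm produces the same amount; substituting Σ_{j≠i} q_j = 3q_i yields q_i = 48/10 = 24/5.
Price P = 79 - 2·(96/5) = 203/5.
Xenon's profit: (203/5 - 31)·(24/5) = 1152/25.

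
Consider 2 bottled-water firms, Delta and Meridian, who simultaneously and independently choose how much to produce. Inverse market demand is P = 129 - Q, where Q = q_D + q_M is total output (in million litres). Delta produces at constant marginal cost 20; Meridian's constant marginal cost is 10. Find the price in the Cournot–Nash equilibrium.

53

Delta's profit: π_D = (129 - Q)q_D - (20q_D). Setting ∂π_D/∂q_D = 0: 109 - 2q_D - (q_M) = 0.
Meridian's first-order condition: 119 - 2q_M - (q_D) = 0.
Rearranging gives the reaction functions q_D = (109 - q_M)/2 and q_M = (119 - q_D)/2.
Solving the pair: q_D = 33, q_M = 43.
Total output Q = 76, so price P = 129 - 76 = 53.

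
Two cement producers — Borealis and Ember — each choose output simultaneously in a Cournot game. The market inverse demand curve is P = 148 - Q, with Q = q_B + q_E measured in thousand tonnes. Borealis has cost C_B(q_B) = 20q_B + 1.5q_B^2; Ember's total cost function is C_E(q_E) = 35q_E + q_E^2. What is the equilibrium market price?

Borealis's profit: π_B = (148 - Q)q_B - (20q_B + (3/2)q_B²). Setting ∂π_B/∂q_B = 0: 128 - 5q_B - (q_E) = 0.
Ember's first-order condition: 113 - 4q_E - (q_B) = 0.
So q_B = (128 - q_E)/5 and q_E = (113 - q_B)/4.
Substituting one into the other gives q_B = 21 and q_E = 23.
Total output Q = 44, so price P = 148 - 44 = 104.

104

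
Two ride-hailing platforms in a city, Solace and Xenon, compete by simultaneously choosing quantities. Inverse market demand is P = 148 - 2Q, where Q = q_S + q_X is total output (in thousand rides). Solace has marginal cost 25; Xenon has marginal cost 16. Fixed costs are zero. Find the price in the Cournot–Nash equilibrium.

63

Solace's profit: π_S = (148 - 2Q)q_S - (25q_S). Setting ∂π_S/∂q_S = 0: 123 - 4q_S - 2(q_X) = 0.
Xenon's profit: π_X = (148 - 2Q)q_X - (16q_X). Setting ∂π_X/∂q_X = 0: 132 - 4q_X - 2(q_S) = 0.
Rearranging gives the reaction functions q_S = (123 - 2q_X)/4 and q_X = (132 - 2q_S)/4.
Substituting one into the other gives q_S = 19 and q_X = 47/2.
Total output Q = 85/2, so price P = 148 - 2·(85/2) = 63.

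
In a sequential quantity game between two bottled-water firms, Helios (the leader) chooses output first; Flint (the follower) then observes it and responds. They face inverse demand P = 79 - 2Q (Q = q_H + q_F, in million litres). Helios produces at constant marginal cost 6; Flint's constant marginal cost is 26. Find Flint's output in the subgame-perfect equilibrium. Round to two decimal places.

The follower Flint best-responds to any q_H: π_F = (79 - 2Q)q_F - 26q_F.
Setting the follower's marginal profit to zero, 53 - 2q_H - 4q_F = 0, i.e. q_F = (53 - 2q_H)/4.
Helios substitutes q_F(q_H) into its own profit: π_H = q_H(79 - 2q_H - (53 - 2q_H)/2) - 6q_H = (105/2 - q_H)q_H - 6q_H.
Leader FOC: 93/2 - 2q_H = 0, so q_H = 93/4.
Then q_F = (53 - 2·(93/4))/4 = 13/8.

1.63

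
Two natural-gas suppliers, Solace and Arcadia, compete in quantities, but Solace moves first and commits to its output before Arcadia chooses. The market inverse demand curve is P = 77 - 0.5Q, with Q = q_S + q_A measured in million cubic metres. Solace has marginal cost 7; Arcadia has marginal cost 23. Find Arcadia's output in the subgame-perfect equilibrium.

11

Solve by backward induction. Given q_S, the follower Arcadia maximises π_A = (77 - (1/2)q_S - (1/2)q_A)q_A - 23q_A.
Setting the follower's marginal profit to zero, 54 - (1/2)q_S - q_A = 0, i.e. q_A = (54 - (1/2)q_S).
Solace substitutes q_A(q_S) into its own profit: π_S = q_S(77 - (1/2)q_S - (54 - (1/2)q_S)/2) - 7q_S = (50 - (1/4)q_S)q_S - 7q_S.
The leader's first-order condition 43 - (1/2)q_S = 0 yields q_S = 86.
Then q_A = (54 - (1/2)·86) = 11.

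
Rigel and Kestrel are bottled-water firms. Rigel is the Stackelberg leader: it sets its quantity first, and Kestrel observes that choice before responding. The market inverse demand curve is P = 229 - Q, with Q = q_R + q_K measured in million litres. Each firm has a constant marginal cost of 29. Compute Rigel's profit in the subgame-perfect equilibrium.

The follower Kestrel best-responds to any q_R: π_K = (229 - Q)q_K - 29q_K.
∂π_K/∂q_K = 200 - q_R - 2q_K = 0 gives the reaction function q_K = (200 - q_R)/2.
The leader anticipates this reaction. Substituting into P = 229 - Q gives P = 129 - (1/2)q_R, so π_R = (129 - (1/2)q_R)q_R - 29q_R.
Leader FOC: 100 - q_R = 0, so q_R = 100.
Then q_K = (200 - 100)/2 = 50.
Price P = 229 - 150 = 79.
Rigel's profit: (79 - 29)·100 = 5000.

5000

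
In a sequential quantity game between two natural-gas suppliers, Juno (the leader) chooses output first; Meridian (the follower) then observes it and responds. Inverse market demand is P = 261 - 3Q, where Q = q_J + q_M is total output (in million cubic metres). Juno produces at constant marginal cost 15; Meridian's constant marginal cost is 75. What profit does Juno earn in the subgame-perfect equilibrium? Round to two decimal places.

The follower Meridian best-responds to any q_J: π_M = (261 - 3Q)q_M - 75q_M.
Setting the follower's marginal profit to zero, 186 - 3q_J - 6q_M = 0, i.e. q_M = (186 - 3q_J)/6.
The leader anticipates this reaction. Substituting into P = 261 - 3Q gives P = 168 - (3/2)q_J, so π_J = (168 - (3/2)q_J)q_J - 15q_J.
The leader's first-order condition 153 - 3q_J = 0 yields q_J = 51.
Then q_M = (186 - 3·51)/6 = 11/2.
Price P = 261 - 3·(113/2) = 183/2.
Juno's profit: (183/2 - 15)·51 = 3901.5000.

3901.50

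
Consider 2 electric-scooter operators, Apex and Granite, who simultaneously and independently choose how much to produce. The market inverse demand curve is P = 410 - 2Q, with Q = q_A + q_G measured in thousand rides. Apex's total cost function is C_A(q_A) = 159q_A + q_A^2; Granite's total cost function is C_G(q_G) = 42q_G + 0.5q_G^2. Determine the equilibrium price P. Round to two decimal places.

238.85

Apex's profit: π_A = (410 - 2Q)q_A - (159q_A + q_A²). Setting ∂π_A/∂q_A = 0: 251 - 6q_A - 2(q_G) = 0.
Granite's profit: π_G = (410 - 2Q)q_G - (42q_G + (1/2)q_G²). Setting ∂π_G/∂q_G = 0: 368 - 5q_G - 2(q_A) = 0.
Rearranging gives the reaction functions q_A = (251 - 2q_G)/6 and q_G = (368 - 2q_A)/5.
Solving the pair: q_A = 519/26, q_G = 853/13.
Total output Q = 85.5769, so price P = 410 - 2·85.5769 = 238.8462.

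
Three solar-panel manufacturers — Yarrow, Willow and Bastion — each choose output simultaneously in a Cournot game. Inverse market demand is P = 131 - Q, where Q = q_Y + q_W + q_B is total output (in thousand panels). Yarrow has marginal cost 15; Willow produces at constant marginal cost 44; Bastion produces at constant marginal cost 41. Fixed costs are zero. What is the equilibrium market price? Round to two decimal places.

Yarrow's profit: π_Y = (131 - Q)q_Y - (15q_Y). Setting ∂π_Y/∂q_Y = 0: 116 - 2q_Y - (q_W + q_B) = 0.
Willow's first-order condition: 87 - 2q_W - (q_Y + q_B) = 0.
Bastion's first-order condition: 90 - 2q_B - (q_Y + q_W) = 0.
Summing all 3 equations gives 293 − 4Q = 0, hence Q = 293/4.
Back-substituting: q_Y = (116 − 293/4) = 171/4, q_W = (87 − 293/4) = 55/4, q_B = (90 − 293/4) = 67/4.
Total output Q = 293/4, so price P = 131 - 293/4 = 231/4.

57.75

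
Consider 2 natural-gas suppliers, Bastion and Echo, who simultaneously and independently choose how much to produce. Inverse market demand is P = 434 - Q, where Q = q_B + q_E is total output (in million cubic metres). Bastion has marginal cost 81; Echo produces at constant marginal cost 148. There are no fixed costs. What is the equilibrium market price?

221

Bastion's profit: π_B = (434 - Q)q_B - (81q_B). Setting ∂π_B/∂q_B = 0: 353 - 2q_B - (q_E) = 0.
Echo's profit: π_E = (434 - Q)q_E - (148q_E). Setting ∂π_E/∂q_E = 0: 286 - 2q_E - (q_B) = 0.
So q_B = (353 - q_E)/2 and q_E = (286 - q_B)/2.
Solving the pair: q_B = 140, q_E = 73.
Total output Q = 213, so price P = 434 - 213 = 221.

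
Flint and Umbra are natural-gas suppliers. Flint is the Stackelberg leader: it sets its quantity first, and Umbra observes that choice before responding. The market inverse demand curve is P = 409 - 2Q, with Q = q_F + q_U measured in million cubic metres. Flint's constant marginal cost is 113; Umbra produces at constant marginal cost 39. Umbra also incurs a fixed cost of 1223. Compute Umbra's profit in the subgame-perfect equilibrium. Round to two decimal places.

Solve by backward induction. Given q_F, the follower Umbra maximises π_U = (409 - 2q_F - 2q_U)q_U - 39q_U.
Setting the follower's marginal profit to zero, 370 - 2q_F - 4q_U = 0, i.e. q_U = (370 - 2q_F)/4.
Flint substitutes q_U(q_F) into its own profit: π_F = q_F(409 - 2q_F - (370 - 2q_F)/2) - 113q_F = (224 - q_F)q_F - 113q_F.
Maximising: ∂π_F/∂q_F = 111 - 2q_F = 0, giving q_F = 111/2.
Then q_U = (370 - 2·(111/2))/4 = 259/4.
Price P = 409 - 2·(481/4) = 337/2.
Umbra's profit: (337/2 - 39)·(259/4) - 1223 = 7162.1250.

7162.13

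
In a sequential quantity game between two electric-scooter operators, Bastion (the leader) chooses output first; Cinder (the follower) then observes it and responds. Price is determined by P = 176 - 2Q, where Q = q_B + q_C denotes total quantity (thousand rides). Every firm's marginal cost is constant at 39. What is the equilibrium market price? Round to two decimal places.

73.25

Solve by backward induction. Given q_B, the follower Cinder maximises π_C = (176 - 2q_B - 2q_C)q_C - 39q_C.
Follower FOC: 137 - 2q_B - 4q_C = 0, so q_C(q_B) = (137 - 2q_B)/4.
The leader anticipates this reaction. Substituting into P = 176 - 2Q gives P = 215/2 - q_B, so π_B = (215/2 - q_B)q_B - 39q_B.
Leader FOC: 137/2 - 2q_B = 0, so q_B = 137/4.
Then q_C = (137 - 2·(137/4))/4 = 137/8.
Total output Q = 411/8, so price P = 176 - 2·(411/8) = 293/4.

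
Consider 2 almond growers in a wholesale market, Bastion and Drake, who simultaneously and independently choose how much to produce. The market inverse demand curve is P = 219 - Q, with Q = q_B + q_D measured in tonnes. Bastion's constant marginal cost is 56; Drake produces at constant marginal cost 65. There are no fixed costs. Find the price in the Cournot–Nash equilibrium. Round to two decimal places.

113.33

Bastion's profit: π_B = (219 - Q)q_B - (56q_B). Setting ∂π_B/∂q_B = 0: 163 - 2q_B - (q_D) = 0.
Drake's first-order condition: 154 - 2q_D - (q_B) = 0.
Best responses: q_B = (163 - q_D)/2, q_D = (154 - q_B)/2.
Solving the pair: q_B = 172/3, q_D = 145/3.
Total output Q = 317/3, so price P = 219 - 317/3 = 340/3.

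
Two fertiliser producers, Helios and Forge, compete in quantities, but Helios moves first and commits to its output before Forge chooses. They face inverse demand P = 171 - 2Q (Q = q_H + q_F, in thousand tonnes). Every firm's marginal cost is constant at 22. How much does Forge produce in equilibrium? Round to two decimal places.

18.63

The follower Forge best-responds to any q_H: π_F = (171 - 2Q)q_F - 22q_F.
Setting the follower's marginal profit to zero, 149 - 2q_H - 4q_F = 0, i.e. q_F = (149 - 2q_H)/4.
Helios substitutes q_F(q_H) into its own profit: π_H = q_H(171 - 2q_H - (149 - 2q_H)/2) - 22q_H = (193/2 - q_H)q_H - 22q_H.
The leader's first-order condition 149/2 - 2q_H = 0 yields q_H = 149/4.
Then q_F = (149 - 2·(149/4))/4 = 149/8.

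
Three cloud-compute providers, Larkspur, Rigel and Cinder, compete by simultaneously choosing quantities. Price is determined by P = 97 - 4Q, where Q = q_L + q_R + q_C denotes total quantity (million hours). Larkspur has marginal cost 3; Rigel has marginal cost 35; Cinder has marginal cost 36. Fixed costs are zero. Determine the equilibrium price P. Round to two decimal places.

Larkspur's profit: π_L = (97 - 4Q)q_L - (3q_L). Setting ∂π_L/∂q_L = 0: 94 - 8q_L - 4(q_R + q_C) = 0.
Rigel's first-order condition: 62 - 8q_R - 4(q_L + q_C) = 0.
Cinder's first-order condition: 61 - 8q_C - 4(q_L + q_R) = 0.
Adding the 3 conditions: 217 − 8Q − 8Q = 0, i.e. Q = 217/16.
Back-substituting: q_L = (94 − 217/4)/4 = 159/16, q_R = (62 − 217/4)/4 = 31/16, q_C = (61 − 217/4)/4 = 27/16.
Total output Q = 217/16, so price P = 97 - 4·(217/16) = 171/4.

42.75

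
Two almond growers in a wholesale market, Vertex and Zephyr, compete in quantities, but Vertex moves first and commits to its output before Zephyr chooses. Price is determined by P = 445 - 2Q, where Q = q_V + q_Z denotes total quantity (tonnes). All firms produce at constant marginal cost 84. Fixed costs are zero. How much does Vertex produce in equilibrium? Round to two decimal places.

The follower Zephyr best-responds to any q_V: π_Z = (445 - 2Q)q_Z - 84q_Z.
Setting the follower's marginal profit to zero, 361 - 2q_V - 4q_Z = 0, i.e. q_Z = (361 - 2q_V)/4.
The leader anticipates this reaction. Substituting into P = 445 - 2Q gives P = 529/2 - q_V, so π_V = (529/2 - q_V)q_V - 84q_V.
Maximising: ∂π_V/∂q_V = 361/2 - 2q_V = 0, giving q_V = 361/4.
Then q_Z = (361 - 2·(361/4))/4 = 361/8.

90.25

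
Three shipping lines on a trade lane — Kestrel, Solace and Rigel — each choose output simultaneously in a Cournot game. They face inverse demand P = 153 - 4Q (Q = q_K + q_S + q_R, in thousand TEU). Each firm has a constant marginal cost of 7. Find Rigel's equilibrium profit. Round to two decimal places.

333.06

A representative firm's profit is π_i = q_i(153 - 4Q) - 7q_i.
First-order condition (treating rivals' output as given): 146 - 8q_i - 4·Σ_{j≠i} q_j = 0.
With identical firms every q_j equals q_i, so Σ_{j≠i} q_j = 2q_i and 146 = 16q_i, giving q_i = 73/8.
Price P = 153 - 4·(219/8) = 87/2.
Rigel's profit: (87/2 - 7)·(73/8) = 333.0625.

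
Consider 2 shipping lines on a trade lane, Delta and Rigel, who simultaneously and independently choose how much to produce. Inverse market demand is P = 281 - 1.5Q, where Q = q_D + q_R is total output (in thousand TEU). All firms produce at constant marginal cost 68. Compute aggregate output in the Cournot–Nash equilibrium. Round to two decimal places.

94.67

A representative firm's profit is π_i = q_i(281 - 1.5Q) - 68q_i.
First-order condition (treating rivals' output as given): 213 - 3q_i - (3/2)q_j = 0.
With identical firms every q_j equals q_i, so q_j = q_i and 213 = (9/2)q_i, giving q_i = 142/3.
Total output Q = 142/3 + 142/3 = 284/3.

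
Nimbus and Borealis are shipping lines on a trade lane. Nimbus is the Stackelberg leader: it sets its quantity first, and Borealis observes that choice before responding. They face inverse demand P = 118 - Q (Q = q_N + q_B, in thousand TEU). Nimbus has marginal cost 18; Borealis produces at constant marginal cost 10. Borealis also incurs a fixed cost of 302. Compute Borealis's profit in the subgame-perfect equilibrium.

659

Solve by backward induction. Given q_N, the follower Borealis maximises π_B = (118 - q_N - q_B)q_B - 10q_B.
∂π_B/∂q_B = 108 - q_N - 2q_B = 0 gives the reaction function q_B = (108 - q_N)/2.
Nimbus substitutes q_B(q_N) into its own profit: π_N = q_N(118 - q_N - (108 - q_N)/2) - 18q_N = (64 - (1/2)q_N)q_N - 18q_N.
Leader FOC: 46 - q_N = 0, so q_N = 46.
Then q_B = (108 - 46)/2 = 31.
Price P = 118 - 77 = 41.
Borealis's profit: (41 - 10)·31 - 302 = 659.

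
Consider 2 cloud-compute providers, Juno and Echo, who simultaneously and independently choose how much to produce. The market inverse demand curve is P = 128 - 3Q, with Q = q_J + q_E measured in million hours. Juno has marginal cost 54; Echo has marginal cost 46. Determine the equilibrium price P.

Juno's profit: π_J = (128 - 3Q)q_J - (54q_J). Setting ∂π_J/∂q_J = 0: 74 - 6q_J - 3(q_E) = 0.
Echo's profit: π_E = (128 - 3Q)q_E - (46q_E). Setting ∂π_E/∂q_E = 0: 82 - 6q_E - 3(q_J) = 0.
Best responses: q_J = (74 - 3q_E)/6, q_E = (82 - 3q_J)/6.
Solving the pair: q_J = 22/3, q_E = 10.
Total output Q = 52/3, so price P = 128 - 3·(52/3) = 76.

76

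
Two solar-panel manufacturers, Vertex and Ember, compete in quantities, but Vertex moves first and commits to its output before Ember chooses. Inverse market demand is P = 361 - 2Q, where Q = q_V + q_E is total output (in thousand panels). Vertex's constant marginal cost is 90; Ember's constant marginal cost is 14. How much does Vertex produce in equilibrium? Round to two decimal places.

The follower Ember best-responds to any q_V: π_E = (361 - 2Q)q_E - 14q_E.
Follower FOC: 347 - 2q_V - 4q_E = 0, so q_E(q_V) = (347 - 2q_V)/4.
Vertex substitutes q_E(q_V) into its own profit: π_V = q_V(361 - 2q_V - (347 - 2q_V)/2) - 90q_V = (375/2 - q_V)q_V - 90q_V.
Leader FOC: 195/2 - 2q_V = 0, so q_V = 195/4.
Then q_E = (347 - 2·(195/4))/4 = 499/8.

48.75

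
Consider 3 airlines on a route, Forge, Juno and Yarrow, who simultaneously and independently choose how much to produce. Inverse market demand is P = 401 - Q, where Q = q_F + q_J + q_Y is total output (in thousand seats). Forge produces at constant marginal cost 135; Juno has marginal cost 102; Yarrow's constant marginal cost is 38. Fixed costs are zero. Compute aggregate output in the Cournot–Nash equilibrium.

232

Forge's profit: π_F = (401 - Q)q_F - (135q_F). Setting ∂π_F/∂q_F = 0: 266 - 2q_F - (q_J + q_Y) = 0.
Juno's first-order condition: 299 - 2q_J - (q_F + q_Y) = 0.
Yarrow's profit: π_Y = (401 - Q)q_Y - (38q_Y). Setting ∂π_Y/∂q_Y = 0: 363 - 2q_Y - (q_F + q_J) = 0.
Adding the 3 conditions: 928 − 2Q − 2Q = 0, i.e. Q = 232.
Back-substituting: q_F = (266 − 232) = 34, q_J = (299 − 232) = 67, q_Y = (363 − 232) = 131.
Total output Q = 34 + 67 + 131 = 232.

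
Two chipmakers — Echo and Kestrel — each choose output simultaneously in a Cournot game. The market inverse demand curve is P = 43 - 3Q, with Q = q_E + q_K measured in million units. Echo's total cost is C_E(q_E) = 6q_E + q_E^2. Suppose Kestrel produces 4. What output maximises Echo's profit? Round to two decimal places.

3.13

With the rival's output fixed at 4, Echo's profit is π_E = (43 - 3·4 - 3q_E)q_E - (6q_E + q_E²) = (31 - 3q_E)q_E - (6q_E + q_E²).
∂π_E/∂q_E = 25 - 8q_E = 0, so q_E = 25/8.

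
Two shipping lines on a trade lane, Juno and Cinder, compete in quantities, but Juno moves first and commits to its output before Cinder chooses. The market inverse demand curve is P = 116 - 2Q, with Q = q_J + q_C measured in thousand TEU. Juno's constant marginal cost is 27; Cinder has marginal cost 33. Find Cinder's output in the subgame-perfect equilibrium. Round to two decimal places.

The follower Cinder best-responds to any q_J: π_C = (116 - 2Q)q_C - 33q_C.
∂π_C/∂q_C = 83 - 2q_J - 4q_C = 0 gives the reaction function q_C = (83 - 2q_J)/4.
The leader anticipates this reaction. Substituting into P = 116 - 2Q gives P = 149/2 - q_J, so π_J = (149/2 - q_J)q_J - 27q_J.
Maximising: ∂π_J/∂q_J = 95/2 - 2q_J = 0, giving q_J = 95/4.
Then q_C = (83 - 2·(95/4))/4 = 71/8.

8.88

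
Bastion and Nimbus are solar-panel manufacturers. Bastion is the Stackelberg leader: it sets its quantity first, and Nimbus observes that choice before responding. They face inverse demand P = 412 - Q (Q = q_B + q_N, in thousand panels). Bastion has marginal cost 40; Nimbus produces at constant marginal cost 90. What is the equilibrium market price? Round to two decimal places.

The follower Nimbus best-responds to any q_B: π_N = (412 - Q)q_N - 90q_N.
∂π_N/∂q_N = 322 - q_B - 2q_N = 0 gives the reaction function q_N = (322 - q_B)/2.
The leader anticipates this reaction. Substituting into P = 412 - Q gives P = 251 - (1/2)q_B, so π_B = (251 - (1/2)q_B)q_B - 40q_B.
Maximising: ∂π_B/∂q_B = 211 - q_B = 0, giving q_B = 211.
Then q_N = (322 - 211)/2 = 111/2.
Total output Q = 533/2, so price P = 412 - 533/2 = 291/2.

145.50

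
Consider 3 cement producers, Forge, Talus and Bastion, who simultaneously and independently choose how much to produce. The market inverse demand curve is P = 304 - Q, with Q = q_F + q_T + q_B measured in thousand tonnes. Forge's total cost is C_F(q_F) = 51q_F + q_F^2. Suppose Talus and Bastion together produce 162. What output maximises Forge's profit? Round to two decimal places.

With rivals' combined output fixed at 162, Forge's profit is π_F = (304 - 162 - q_F)q_F - (51q_F + q_F²) = (142 - q_F)q_F - (51q_F + q_F²).
∂π_F/∂q_F = 91 - 4q_F = 0, so q_F = 91/4.

22.75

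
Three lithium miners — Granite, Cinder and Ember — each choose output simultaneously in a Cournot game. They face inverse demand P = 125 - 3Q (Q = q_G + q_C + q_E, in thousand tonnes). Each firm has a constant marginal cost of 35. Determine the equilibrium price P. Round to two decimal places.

57.50

A representative firm's profit is π_i = q_i(125 - 3Q) - 35q_i.
First-order condition (treating rivals' output as given): 90 - 6q_i - 3·Σ_{j≠i} q_j = 0.
With identical firms every q_j equals q_i, so Σ_{j≠i} q_j = 2q_i and 90 = 12q_i, giving q_i = 15/2.
Total output Q = 45/2, so price P = 125 - 3·(45/2) = 115/2.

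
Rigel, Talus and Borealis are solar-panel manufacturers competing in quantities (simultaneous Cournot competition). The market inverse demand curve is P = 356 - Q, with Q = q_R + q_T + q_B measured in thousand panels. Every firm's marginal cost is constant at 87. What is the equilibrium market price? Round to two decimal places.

Each firm earns π_i = (356 - Q)q_i - 87q_i.
First-order condition (treating rivals' output as given): 269 - 2q_i - Σ_{j≠i} q_j = 0.
With identical firms every q_j equals q_i, so Σ_{j≠i} q_j = 2q_i and 269 = 4q_i, giving q_i = 269/4.
Total output Q = 807/4, so price P = 356 - 807/4 = 617/4.

154.25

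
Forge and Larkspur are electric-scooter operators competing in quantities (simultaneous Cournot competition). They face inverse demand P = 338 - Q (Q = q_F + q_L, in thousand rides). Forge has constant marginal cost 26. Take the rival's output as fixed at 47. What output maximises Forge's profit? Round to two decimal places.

With the rival's output fixed at 47, Forge's profit is π_F = (338 - 47 - q_F)q_F - (26q_F) = (291 - q_F)q_F - (26q_F).
∂π_F/∂q_F = 265 - 2q_F = 0, so q_F = 265/2.

132.50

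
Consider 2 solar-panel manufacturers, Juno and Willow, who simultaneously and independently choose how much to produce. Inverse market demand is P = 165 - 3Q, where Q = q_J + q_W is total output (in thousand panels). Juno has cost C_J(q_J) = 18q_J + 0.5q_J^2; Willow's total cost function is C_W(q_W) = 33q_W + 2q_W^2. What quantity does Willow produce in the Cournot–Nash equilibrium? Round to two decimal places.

7.92

Juno's profit: π_J = (165 - 3Q)q_J - (18q_J + (1/2)q_J²). Setting ∂π_J/∂q_J = 0: 147 - 7q_J - 3(q_W) = 0.
Willow's profit: π_W = (165 - 3Q)q_W - (33q_W + 2q_W²). Setting ∂π_W/∂q_W = 0: 132 - 10q_W - 3(q_J) = 0.
Best responses: q_J = (147 - 3q_W)/7, q_W = (132 - 3q_J)/10.
Solving the pair: q_J = 1074/61, q_W = 483/61.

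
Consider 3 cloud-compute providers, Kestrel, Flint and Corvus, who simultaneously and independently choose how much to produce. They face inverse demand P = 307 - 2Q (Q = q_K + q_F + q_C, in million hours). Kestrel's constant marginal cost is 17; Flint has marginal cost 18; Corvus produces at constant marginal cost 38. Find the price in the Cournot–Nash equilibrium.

95

Kestrel's profit: π_K = (307 - 2Q)q_K - (17q_K). Setting ∂π_K/∂q_K = 0: 290 - 4q_K - 2(q_F + q_C) = 0.
Flint's profit: π_F = (307 - 2Q)q_F - (18q_F). Setting ∂π_F/∂q_F = 0: 289 - 4q_F - 2(q_K + q_C) = 0.
Corvus's profit: π_C = (307 - 2Q)q_C - (38q_C). Setting ∂π_C/∂q_C = 0: 269 - 4q_C - 2(q_K + q_F) = 0.
Adding the 3 conditions: 848 − 4Q − 4Q = 0, i.e. Q = 106.
Back-substituting: q_K = (290 − 212)/2 = 39, q_F = (289 − 212)/2 = 77/2, q_C = (269 − 212)/2 = 57/2.
Total output Q = 106, so price P = 307 - 2·106 = 95.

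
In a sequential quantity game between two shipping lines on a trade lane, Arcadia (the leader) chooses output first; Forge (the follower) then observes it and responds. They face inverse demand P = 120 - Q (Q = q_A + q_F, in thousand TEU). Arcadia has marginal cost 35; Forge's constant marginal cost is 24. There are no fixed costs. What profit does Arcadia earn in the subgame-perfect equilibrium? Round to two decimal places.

684.50

Solve by backward induction. Given q_A, the follower Forge maximises π_F = (120 - q_A - q_F)q_F - 24q_F.
∂π_F/∂q_F = 96 - q_A - 2q_F = 0 gives the reaction function q_F = (96 - q_A)/2.
The leader anticipates this reaction. Substituting into P = 120 - Q gives P = 72 - (1/2)q_A, so π_A = (72 - (1/2)q_A)q_A - 35q_A.
The leader's first-order condition 37 - q_A = 0 yields q_A = 37.
Then q_F = (96 - 37)/2 = 59/2.
Price P = 120 - 133/2 = 107/2.
Arcadia's profit: (107/2 - 35)·37 = 1369/2.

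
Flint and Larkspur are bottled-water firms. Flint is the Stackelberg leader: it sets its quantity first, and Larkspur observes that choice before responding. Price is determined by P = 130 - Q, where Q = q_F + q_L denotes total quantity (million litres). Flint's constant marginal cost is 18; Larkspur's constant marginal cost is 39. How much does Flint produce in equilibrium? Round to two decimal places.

66.50

The follower Larkspur best-responds to any q_F: π_L = (130 - Q)q_L - 39q_L.
∂π_L/∂q_L = 91 - q_F - 2q_L = 0 gives the reaction function q_L = (91 - q_F)/2.
Flint substitutes q_L(q_F) into its own profit: π_F = q_F(130 - q_F - (91 - q_F)/2) - 18q_F = (169/2 - (1/2)q_F)q_F - 18q_F.
The leader's first-order condition 133/2 - q_F = 0 yields q_F = 133/2.
Then q_L = (91 - 133/2)/2 = 49/4.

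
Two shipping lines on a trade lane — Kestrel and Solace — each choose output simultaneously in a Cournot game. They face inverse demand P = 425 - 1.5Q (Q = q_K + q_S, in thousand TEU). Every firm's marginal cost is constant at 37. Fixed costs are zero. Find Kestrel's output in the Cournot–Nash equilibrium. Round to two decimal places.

Each firm earns π_i = (425 - 1.5Q)q_i - 37q_i.
Setting ∂π_i/∂q_i = 0 with rivals' quantities fixed: 388 - 3q_i - (3/2)q_j = 0.
With identical firms every q_j equals q_i, so q_j = q_i and 388 = (9/2)q_i, giving q_i = 776/9.

86.22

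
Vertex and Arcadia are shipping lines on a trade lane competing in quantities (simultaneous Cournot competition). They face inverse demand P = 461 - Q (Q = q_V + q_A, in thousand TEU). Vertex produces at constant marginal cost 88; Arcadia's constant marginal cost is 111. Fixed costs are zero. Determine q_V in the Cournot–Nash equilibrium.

Vertex's profit: π_V = (461 - Q)q_V - (88q_V). Setting ∂π_V/∂q_V = 0: 373 - 2q_V - (q_A) = 0.
Arcadia's profit: π_A = (461 - Q)q_A - (111q_A). Setting ∂π_A/∂q_A = 0: 350 - 2q_A - (q_V) = 0.
So q_V = (373 - q_A)/2 and q_A = (350 - q_V)/2.
Solving the pair: q_V = 132, q_A = 109.

132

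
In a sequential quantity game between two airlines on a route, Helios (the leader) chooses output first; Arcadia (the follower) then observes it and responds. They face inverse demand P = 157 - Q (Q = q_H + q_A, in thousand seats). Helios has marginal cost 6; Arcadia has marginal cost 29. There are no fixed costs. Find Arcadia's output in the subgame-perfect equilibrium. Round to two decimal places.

The follower Arcadia best-responds to any q_H: π_A = (157 - Q)q_A - 29q_A.
Setting the follower's marginal profit to zero, 128 - q_H - 2q_A = 0, i.e. q_A = (128 - q_H)/2.
The leader anticipates this reaction. Substituting into P = 157 - Q gives P = 93 - (1/2)q_H, so π_H = (93 - (1/2)q_H)q_H - 6q_H.
Leader FOC: 87 - q_H = 0, so q_H = 87.
Then q_A = (128 - 87)/2 = 41/2.

20.50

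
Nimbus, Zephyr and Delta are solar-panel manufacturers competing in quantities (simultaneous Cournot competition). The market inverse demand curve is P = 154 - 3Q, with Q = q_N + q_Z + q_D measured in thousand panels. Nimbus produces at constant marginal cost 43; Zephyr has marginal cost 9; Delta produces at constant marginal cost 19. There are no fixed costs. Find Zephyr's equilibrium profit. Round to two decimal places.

Nimbus's profit: π_N = (154 - 3Q)q_N - (43q_N). Setting ∂π_N/∂q_N = 0: 111 - 6q_N - 3(q_Z + q_D) = 0.
Zephyr's profit: π_Z = (154 - 3Q)q_Z - (9q_Z). Setting ∂π_Z/∂q_Z = 0: 145 - 6q_Z - 3(q_N + q_D) = 0.
Delta's first-order condition: 135 - 6q_D - 3(q_N + q_Z) = 0.
Adding the 3 first-order conditions: 391 − 12Q = 0, so Q = 391/12.
Back-substituting: q_N = (111 − 391/4)/3 = 53/12, q_Z = (145 − 391/4)/3 = 63/4, q_D = (135 − 391/4)/3 = 149/12.
Price P = 154 - 3·(391/12) = 225/4.
Zephyr's profit: (225/4 - 9)·(63/4) = 744.1875.

744.19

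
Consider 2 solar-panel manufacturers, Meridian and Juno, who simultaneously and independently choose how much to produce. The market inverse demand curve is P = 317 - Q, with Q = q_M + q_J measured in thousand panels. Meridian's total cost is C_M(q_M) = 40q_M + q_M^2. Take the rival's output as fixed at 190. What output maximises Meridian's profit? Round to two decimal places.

With the rival's output fixed at 190, Meridian's profit is π_M = (317 - 190 - q_M)q_M - (40q_M + q_M²) = (127 - q_M)q_M - (40q_M + q_M²).
∂π_M/∂q_M = 87 - 4q_M = 0, so q_M = 87/4.

21.75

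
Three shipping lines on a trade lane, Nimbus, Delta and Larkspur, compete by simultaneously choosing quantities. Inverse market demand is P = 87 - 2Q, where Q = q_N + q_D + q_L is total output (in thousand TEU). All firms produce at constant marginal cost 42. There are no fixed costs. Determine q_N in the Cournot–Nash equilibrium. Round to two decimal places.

5.63

A representative firm's profit is π_i = q_i(87 - 2Q) - 42q_i.
Setting ∂π_i/∂q_i = 0 with rivals' quantities fixed: 45 - 4q_i - 2·Σ_{j≠i} q_j = 0.
By symmetry each firm produces the same amount; substituting Σ_{j≠i} q_j = 2q_i yields q_i = 45/8.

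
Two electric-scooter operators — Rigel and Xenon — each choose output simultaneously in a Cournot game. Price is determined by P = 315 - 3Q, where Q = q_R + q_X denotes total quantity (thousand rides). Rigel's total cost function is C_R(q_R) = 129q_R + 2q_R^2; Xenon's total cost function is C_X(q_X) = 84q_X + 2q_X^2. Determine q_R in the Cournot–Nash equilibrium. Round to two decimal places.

12.82

Rigel's profit: π_R = (315 - 3Q)q_R - (129q_R + 2q_R²). Setting ∂π_R/∂q_R = 0: 186 - 10q_R - 3(q_X) = 0.
Xenon's profit: π_X = (315 - 3Q)q_X - (84q_X + 2q_X²). Setting ∂π_X/∂q_X = 0: 231 - 10q_X - 3(q_R) = 0.
So q_R = (186 - 3q_X)/10 and q_X = (231 - 3q_R)/10.
Solving the pair: q_R = 1167/91, q_X = 1752/91.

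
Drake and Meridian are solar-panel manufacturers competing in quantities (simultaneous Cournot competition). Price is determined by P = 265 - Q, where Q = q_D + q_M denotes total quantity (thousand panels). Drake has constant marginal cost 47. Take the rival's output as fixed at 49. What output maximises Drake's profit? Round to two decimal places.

With the rival's output fixed at 49, Drake's profit is π_D = (265 - 49 - q_D)q_D - (47q_D) = (216 - q_D)q_D - (47q_D).
∂π_D/∂q_D = 169 - 2q_D = 0, so q_D = 169/2.

84.50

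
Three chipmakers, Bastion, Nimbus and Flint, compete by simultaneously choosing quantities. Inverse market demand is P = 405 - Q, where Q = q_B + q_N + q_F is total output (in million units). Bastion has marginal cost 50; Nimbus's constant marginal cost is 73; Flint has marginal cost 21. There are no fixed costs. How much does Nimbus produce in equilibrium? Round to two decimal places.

64.25

Bastion's profit: π_B = (405 - Q)q_B - (50q_B). Setting ∂π_B/∂q_B = 0: 355 - 2q_B - (q_N + q_F) = 0.
Nimbus's profit: π_N = (405 - Q)q_N - (73q_N). Setting ∂π_N/∂q_N = 0: 332 - 2q_N - (q_B + q_F) = 0.
Flint's first-order condition: 384 - 2q_F - (q_B + q_N) = 0.
Adding the 3 conditions: 1071 − 2Q − 2Q = 0, i.e. Q = 1071/4.
Back-substituting: q_B = (355 − 1071/4) = 349/4, q_N = (332 − 1071/4) = 257/4, q_F = (384 − 1071/4) = 465/4.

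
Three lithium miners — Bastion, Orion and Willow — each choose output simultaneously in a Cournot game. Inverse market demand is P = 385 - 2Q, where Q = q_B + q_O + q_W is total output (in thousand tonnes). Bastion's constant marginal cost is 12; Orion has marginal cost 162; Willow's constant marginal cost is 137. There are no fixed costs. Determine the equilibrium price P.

Bastion's profit: π_B = (385 - 2Q)q_B - (12q_B). Setting ∂π_B/∂q_B = 0: 373 - 4q_B - 2(q_O + q_W) = 0.
Orion's first-order condition: 223 - 4q_O - 2(q_B + q_W) = 0.
Willow's profit: π_W = (385 - 2Q)q_W - (137q_W). Setting ∂π_W/∂q_W = 0: 248 - 4q_W - 2(q_B + q_O) = 0.
Summing all 3 equations gives 844 − 8Q = 0, hence Q = 211/2.
Back-substituting: q_B = (373 − 211)/2 = 81, q_O = (223 − 211)/2 = 6, q_W = (248 − 211)/2 = 37/2.
Total output Q = 211/2, so price P = 385 - 2·(211/2) = 174.

174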